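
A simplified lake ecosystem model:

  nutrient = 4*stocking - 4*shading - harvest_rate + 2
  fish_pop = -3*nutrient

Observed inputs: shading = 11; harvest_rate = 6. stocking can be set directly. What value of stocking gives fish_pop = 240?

Substituting into the nutrient equation gives nutrient = 4*stocking - 48.
This gives fish_pop = -12*stocking + 144.
Solve -12*stocking + 144 = 240: stocking = (240 - 144) / -12 = -8.

stocking = -8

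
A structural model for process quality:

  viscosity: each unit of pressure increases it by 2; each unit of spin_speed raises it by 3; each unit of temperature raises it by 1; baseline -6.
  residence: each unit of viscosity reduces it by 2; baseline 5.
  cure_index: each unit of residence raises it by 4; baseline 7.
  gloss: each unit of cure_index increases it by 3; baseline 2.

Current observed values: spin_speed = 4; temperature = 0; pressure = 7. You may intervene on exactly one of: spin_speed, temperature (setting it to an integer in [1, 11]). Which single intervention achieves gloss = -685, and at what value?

set spin_speed = 8

Intervening on spin_speed: with other inputs at their observed values, gloss = -72*spin_speed - 109. Solving for -685 gives spin_speed = 8, within [1, 11].
Intervening on temperature: gloss = -24*temperature - 397. Reaching -685 requires temperature = 12, outside [1, 11].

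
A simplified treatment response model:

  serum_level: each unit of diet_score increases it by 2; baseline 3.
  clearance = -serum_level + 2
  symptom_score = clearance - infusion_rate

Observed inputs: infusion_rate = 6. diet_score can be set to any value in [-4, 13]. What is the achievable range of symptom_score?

Substituting into the clearance equation gives clearance = -2*diet_score - 1.
This gives symptom_score = -2*diet_score - 7.
Linear in diet_score, so extremes are at the endpoints: diet_score = -4 gives symptom_score = 1; diet_score = 13 gives symptom_score = -33.

-33 to 1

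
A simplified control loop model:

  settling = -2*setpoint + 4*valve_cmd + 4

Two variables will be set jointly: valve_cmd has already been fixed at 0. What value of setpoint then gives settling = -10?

setpoint = 7

With valve_cmd held at 0:
Substituting into the settling equation gives settling = -2*setpoint + 4.
Solve -2*setpoint + 4 = -10: setpoint = (-10 - 4) / -2 = 7.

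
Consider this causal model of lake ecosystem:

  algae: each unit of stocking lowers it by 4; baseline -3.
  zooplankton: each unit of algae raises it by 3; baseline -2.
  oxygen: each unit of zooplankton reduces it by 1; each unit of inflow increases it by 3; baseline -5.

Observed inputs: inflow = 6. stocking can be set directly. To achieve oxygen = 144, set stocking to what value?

Substituting into the zooplankton equation gives zooplankton = -12*stocking - 11.
So oxygen = 12*stocking + 24.
Solve 12*stocking + 24 = 144: stocking = (144 - 24) / 12 = 10.

stocking = 10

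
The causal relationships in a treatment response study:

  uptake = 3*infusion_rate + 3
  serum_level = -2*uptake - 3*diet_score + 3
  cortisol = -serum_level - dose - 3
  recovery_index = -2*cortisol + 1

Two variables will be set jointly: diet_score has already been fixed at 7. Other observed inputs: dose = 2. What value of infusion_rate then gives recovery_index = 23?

With diet_score held at 7:
Substituting into the serum_level equation gives serum_level = -6*infusion_rate - 24.
Substituting into the cortisol equation gives cortisol = 6*infusion_rate + 19.
Substituting into the recovery_index equation gives recovery_index = -12*infusion_rate - 37.
Solve -12*infusion_rate - 37 = 23: infusion_rate = (23 + 37) / -12 = -5.

infusion_rate = -5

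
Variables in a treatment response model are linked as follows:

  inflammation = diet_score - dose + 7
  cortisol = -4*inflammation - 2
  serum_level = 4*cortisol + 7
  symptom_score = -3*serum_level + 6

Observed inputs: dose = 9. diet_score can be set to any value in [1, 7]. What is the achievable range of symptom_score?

-39 to 249

Substituting into the inflammation equation gives inflammation = diet_score - 2.
This gives cortisol = -4*diet_score + 6.
So serum_level = -16*diet_score + 31.
Substituting into the symptom_score equation gives symptom_score = 48*diet_score - 87.
Linear in diet_score, so extremes are at the endpoints: diet_score = 1 gives symptom_score = -39; diet_score = 7 gives symptom_score = 249.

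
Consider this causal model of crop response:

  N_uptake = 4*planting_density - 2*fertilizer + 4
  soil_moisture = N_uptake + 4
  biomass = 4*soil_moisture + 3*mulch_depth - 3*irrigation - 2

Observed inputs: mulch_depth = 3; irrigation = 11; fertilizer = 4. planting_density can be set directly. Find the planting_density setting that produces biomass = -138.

planting_density = -7

Substituting into the N_uptake equation gives N_uptake = 4*planting_density - 4.
Substituting into the soil_moisture equation gives soil_moisture = 4*planting_density.
This gives biomass = 16*planting_density - 26.
Solve 16*planting_density - 26 = -138: planting_density = (-138 + 26) / 16 = -7.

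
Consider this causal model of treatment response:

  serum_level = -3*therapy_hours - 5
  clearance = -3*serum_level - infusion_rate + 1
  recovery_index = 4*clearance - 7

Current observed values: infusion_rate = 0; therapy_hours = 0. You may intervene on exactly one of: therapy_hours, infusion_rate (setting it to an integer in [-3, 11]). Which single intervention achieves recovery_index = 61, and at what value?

Intervening on therapy_hours: recovery_index = 36*therapy_hours + 57. Reaching 61 requires therapy_hours = 1/9, not an integer.
Intervening on infusion_rate: with other inputs at their observed values, recovery_index = -4*infusion_rate + 57. Solving for 61 gives infusion_rate = -1, within [-3, 11].

set infusion_rate = -1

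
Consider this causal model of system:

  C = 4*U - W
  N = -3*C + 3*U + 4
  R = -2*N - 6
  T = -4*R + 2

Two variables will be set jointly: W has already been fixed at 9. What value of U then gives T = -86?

With W held at 9:
Substituting into the C equation gives C = 4*U - 9.
Substituting into the N equation gives N = -9*U + 31.
Substituting into the R equation gives R = 18*U - 68.
So T = -72*U + 274.
Solve -72*U + 274 = -86: U = (-86 - 274) / -72 = 5.

U = 5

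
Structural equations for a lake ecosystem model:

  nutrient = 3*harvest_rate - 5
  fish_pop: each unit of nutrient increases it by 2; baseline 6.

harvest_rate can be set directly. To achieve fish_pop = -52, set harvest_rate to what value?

harvest_rate = -8

Substituting into the fish_pop equation gives fish_pop = 6*harvest_rate - 4.
Solve 6*harvest_rate - 4 = -52: harvest_rate = (-52 + 4) / 6 = -8.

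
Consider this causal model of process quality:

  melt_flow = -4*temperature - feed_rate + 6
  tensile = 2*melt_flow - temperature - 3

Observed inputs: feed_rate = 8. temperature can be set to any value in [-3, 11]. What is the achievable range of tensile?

-106 to 20

Substituting into the melt_flow equation gives melt_flow = -4*temperature - 2.
This gives tensile = -9*temperature - 7.
Linear in temperature, so extremes are at the endpoints: temperature = -3 gives tensile = 20; temperature = 11 gives tensile = -106.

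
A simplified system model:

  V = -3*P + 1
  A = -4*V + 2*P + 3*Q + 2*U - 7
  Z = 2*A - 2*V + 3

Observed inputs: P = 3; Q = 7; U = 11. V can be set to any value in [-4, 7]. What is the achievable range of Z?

17 to 127

Intervening on V fixes its value directly, overriding its dependence on P.
Substituting into the A equation gives A = -4*V + 42.
This gives Z = -10*V + 87.
Linear in V, so extremes are at the endpoints: V = -4 gives Z = 127; V = 7 gives Z = 17.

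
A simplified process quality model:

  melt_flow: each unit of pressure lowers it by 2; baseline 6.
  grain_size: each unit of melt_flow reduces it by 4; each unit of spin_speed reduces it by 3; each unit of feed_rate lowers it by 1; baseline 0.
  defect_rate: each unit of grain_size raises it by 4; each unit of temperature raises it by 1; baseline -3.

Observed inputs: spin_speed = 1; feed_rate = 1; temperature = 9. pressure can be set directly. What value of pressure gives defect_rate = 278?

pressure = 12

Substituting into the grain_size equation gives grain_size = 8*pressure - 28.
Substituting into the defect_rate equation gives defect_rate = 32*pressure - 106.
Solve 32*pressure - 106 = 278: pressure = (278 + 106) / 32 = 12.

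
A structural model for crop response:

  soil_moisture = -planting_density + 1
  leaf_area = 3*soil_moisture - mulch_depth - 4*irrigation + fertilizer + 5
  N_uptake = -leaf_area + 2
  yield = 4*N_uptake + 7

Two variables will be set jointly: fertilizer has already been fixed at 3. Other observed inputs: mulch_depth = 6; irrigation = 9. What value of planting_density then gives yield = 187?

planting_density = 4

With fertilizer held at 3:
Substituting into the leaf_area equation gives leaf_area = -3*planting_density - 31.
This gives N_uptake = 3*planting_density + 33.
yield becomes 12*planting_density + 139.
Solve 12*planting_density + 139 = 187: planting_density = (187 - 139) / 12 = 4.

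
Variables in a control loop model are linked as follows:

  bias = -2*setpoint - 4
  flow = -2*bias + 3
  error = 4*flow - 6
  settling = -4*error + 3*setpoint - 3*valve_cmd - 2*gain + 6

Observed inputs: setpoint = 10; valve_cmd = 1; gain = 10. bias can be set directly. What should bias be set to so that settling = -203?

Intervening on bias fixes its value directly, overriding its dependence on setpoint.
Substituting into the error equation gives error = -8*bias + 6.
Substituting into the settling equation gives settling = 32*bias - 11.
Solve 32*bias - 11 = -203: bias = (-203 + 11) / 32 = -6.

bias = -6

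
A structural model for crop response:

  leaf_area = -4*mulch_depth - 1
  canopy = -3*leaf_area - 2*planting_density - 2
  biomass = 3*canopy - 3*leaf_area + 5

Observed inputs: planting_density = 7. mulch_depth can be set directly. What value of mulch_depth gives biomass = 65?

mulch_depth = 2

Substituting into the canopy equation gives canopy = 12*mulch_depth - 13.
Substituting into the biomass equation gives biomass = 48*mulch_depth - 31.
Solve 48*mulch_depth - 31 = 65: mulch_depth = (65 + 31) / 48 = 2.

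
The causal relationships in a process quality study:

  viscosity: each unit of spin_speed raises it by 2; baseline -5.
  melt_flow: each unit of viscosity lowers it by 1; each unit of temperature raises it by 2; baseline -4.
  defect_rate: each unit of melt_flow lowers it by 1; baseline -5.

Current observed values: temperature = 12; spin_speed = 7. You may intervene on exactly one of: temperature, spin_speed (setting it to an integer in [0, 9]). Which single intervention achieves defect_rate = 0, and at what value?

set temperature = 4

Intervening on temperature: with other inputs at their observed values, defect_rate = -2*temperature + 8. Solving for 0 gives temperature = 4, within [0, 9].
Intervening on spin_speed: defect_rate = 2*spin_speed - 30. Reaching 0 requires spin_speed = 15, outside [0, 9].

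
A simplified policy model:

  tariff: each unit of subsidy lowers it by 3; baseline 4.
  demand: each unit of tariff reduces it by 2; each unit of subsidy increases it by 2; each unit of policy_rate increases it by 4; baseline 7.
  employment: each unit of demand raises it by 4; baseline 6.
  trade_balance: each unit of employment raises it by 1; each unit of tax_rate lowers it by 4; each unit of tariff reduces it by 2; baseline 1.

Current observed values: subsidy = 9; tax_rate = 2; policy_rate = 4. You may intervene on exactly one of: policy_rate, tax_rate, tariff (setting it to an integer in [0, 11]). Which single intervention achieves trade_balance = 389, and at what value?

set tax_rate = 3

Intervening on policy_rate: trade_balance = 16*policy_rate + 329. Reaching 389 requires policy_rate = 15/4, not an integer.
Intervening on tax_rate: with other inputs at their observed values, trade_balance = -4*tax_rate + 401. Solving for 389 gives tax_rate = 3, within [0, 11].
Intervening on tariff: trade_balance = -10*tariff + 163. Reaching 389 requires tariff = -113/5, not an integer.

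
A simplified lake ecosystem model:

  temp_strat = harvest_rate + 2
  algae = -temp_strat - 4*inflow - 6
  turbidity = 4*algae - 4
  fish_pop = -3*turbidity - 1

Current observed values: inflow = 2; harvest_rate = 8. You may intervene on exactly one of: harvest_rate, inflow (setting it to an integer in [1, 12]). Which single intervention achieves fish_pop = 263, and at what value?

Intervening on harvest_rate: with other inputs at their observed values, fish_pop = 12*harvest_rate + 203. Solving for 263 gives harvest_rate = 5, within [1, 12].
Intervening on inflow: fish_pop = 48*inflow + 203. Reaching 263 requires inflow = 5/4, not an integer.

set harvest_rate = 5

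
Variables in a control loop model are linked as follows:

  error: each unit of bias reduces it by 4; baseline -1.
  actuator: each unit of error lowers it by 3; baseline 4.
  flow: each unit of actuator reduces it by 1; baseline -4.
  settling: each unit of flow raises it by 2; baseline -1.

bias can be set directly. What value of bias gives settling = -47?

bias = 1

Substituting into the actuator equation gives actuator = 12*bias + 7.
So flow = -12*bias - 11.
This gives settling = -24*bias - 23.
Solve -24*bias - 23 = -47: bias = (-47 + 23) / -24 = 1.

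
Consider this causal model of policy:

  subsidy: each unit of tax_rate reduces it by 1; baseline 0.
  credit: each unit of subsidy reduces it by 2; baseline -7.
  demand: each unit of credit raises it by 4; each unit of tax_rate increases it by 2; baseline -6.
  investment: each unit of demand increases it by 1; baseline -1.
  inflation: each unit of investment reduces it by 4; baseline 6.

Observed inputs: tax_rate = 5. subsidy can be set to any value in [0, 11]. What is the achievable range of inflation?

106 to 458

Intervening on subsidy fixes its value directly, overriding its dependence on tax_rate.
Substituting into the demand equation gives demand = -8*subsidy - 24.
This gives investment = -8*subsidy - 25.
Substituting into the inflation equation gives inflation = 32*subsidy + 106.
Linear in subsidy, so extremes are at the endpoints: subsidy = 0 gives inflation = 106; subsidy = 11 gives inflation = 458.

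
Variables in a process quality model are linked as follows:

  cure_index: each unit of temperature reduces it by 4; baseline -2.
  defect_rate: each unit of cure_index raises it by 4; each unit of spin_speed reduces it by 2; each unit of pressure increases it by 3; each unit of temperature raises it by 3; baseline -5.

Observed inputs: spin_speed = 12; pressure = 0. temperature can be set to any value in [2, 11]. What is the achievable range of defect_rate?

Substituting into the defect_rate equation gives defect_rate = -13*temperature - 37.
Linear in temperature, so extremes are at the endpoints: temperature = 2 gives defect_rate = -63; temperature = 11 gives defect_rate = -180.

-180 to -63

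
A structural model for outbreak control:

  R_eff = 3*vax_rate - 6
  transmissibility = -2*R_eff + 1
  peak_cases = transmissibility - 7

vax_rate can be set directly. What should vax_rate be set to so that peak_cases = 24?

Substituting into the transmissibility equation gives transmissibility = -6*vax_rate + 13.
So peak_cases = -6*vax_rate + 6.
Solve -6*vax_rate + 6 = 24: vax_rate = (24 - 6) / -6 = -3.

vax_rate = -3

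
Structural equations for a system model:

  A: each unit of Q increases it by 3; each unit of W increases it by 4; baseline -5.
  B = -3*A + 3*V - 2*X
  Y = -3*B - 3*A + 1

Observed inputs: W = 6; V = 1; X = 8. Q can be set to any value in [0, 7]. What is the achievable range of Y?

154 to 280

Substituting into the A equation gives A = 3*Q + 19.
Substituting into the B equation gives B = -9*Q - 70.
Substituting into the Y equation gives Y = 18*Q + 154.
Linear in Q, so extremes are at the endpoints: Q = 0 gives Y = 154; Q = 7 gives Y = 280.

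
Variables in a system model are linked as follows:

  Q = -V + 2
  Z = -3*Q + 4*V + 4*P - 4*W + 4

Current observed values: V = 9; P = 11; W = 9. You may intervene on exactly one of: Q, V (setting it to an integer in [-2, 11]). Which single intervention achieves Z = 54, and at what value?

set Q = -2

Intervening on Q: with other inputs at their observed values, Z = -3*Q + 48. Solving for 54 gives Q = -2, within [-2, 11].
Intervening on V: Z = 7*V + 6. Reaching 54 requires V = 48/7, not an integer.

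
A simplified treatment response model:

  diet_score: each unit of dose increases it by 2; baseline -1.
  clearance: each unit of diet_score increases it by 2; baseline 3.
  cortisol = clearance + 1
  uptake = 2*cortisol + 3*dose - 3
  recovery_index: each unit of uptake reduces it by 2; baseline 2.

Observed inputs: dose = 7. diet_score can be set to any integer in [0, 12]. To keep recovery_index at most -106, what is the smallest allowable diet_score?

Intervening on diet_score fixes its value directly, overriding its dependence on dose.
Substituting into the cortisol equation gives cortisol = 2*diet_score + 4.
Substituting into the uptake equation gives uptake = 4*diet_score + 26.
Substituting into the recovery_index equation gives recovery_index = -8*diet_score - 50.
Require -8*diet_score - 50 ≤ -106, so diet_score ≥ 7.
The smallest integer in [0, 12] satisfying this is 7.

diet_score = 7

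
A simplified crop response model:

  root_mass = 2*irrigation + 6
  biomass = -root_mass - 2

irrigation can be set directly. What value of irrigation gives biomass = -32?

irrigation = 12

Substituting into the biomass equation gives biomass = -2*irrigation - 8.
Solve -2*irrigation - 8 = -32: irrigation = (-32 + 8) / -2 = 12.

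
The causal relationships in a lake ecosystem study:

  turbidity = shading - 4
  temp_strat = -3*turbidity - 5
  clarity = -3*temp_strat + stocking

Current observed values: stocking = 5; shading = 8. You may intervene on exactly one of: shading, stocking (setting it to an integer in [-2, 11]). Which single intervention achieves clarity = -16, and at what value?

Intervening on shading: with other inputs at their observed values, clarity = 9*shading - 16. Solving for -16 gives shading = 0, within [-2, 11].
Intervening on stocking: clarity = stocking + 51. Reaching -16 requires stocking = -67, outside [-2, 11].

set shading = 0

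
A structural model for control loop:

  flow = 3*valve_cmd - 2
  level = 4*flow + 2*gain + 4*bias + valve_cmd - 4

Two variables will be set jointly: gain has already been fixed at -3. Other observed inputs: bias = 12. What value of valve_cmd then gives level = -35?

With gain held at -3:
Substituting into the level equation gives level = 13*valve_cmd + 30.
Solve 13*valve_cmd + 30 = -35: valve_cmd = (-35 - 30) / 13 = -5.

valve_cmd = -5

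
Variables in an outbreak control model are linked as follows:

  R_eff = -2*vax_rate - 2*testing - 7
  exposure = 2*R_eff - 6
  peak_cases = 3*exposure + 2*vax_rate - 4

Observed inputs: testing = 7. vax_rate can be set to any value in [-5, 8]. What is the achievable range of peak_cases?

-228 to -98

Substituting into the R_eff equation gives R_eff = -2*vax_rate - 21.
Substituting into the exposure equation gives exposure = -4*vax_rate - 48.
So peak_cases = -10*vax_rate - 148.
Linear in vax_rate, so extremes are at the endpoints: vax_rate = -5 gives peak_cases = -98; vax_rate = 8 gives peak_cases = -228.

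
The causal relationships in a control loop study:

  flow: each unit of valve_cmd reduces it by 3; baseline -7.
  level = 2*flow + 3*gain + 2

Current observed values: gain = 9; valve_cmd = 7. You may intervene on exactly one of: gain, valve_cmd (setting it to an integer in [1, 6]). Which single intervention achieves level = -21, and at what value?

Intervening on gain: level = 3*gain - 54. Reaching -21 requires gain = 11, outside [1, 6].
Intervening on valve_cmd: with other inputs at their observed values, level = -6*valve_cmd + 15. Solving for -21 gives valve_cmd = 6, within [1, 6].

set valve_cmd = 6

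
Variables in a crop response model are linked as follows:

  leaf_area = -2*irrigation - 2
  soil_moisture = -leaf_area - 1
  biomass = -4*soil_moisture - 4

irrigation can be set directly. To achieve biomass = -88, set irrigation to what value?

irrigation = 10

Substituting into the soil_moisture equation gives soil_moisture = 2*irrigation + 1.
Substituting into the biomass equation gives biomass = -8*irrigation - 8.
Solve -8*irrigation - 8 = -88: irrigation = (-88 + 8) / -8 = 10.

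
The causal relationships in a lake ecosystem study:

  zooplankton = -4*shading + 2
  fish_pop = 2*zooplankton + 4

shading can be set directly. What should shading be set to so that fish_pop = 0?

shading = 1

Substituting into the fish_pop equation gives fish_pop = -8*shading + 8.
Solve -8*shading + 8 = 0: shading = (0 - 8) / -8 = 1.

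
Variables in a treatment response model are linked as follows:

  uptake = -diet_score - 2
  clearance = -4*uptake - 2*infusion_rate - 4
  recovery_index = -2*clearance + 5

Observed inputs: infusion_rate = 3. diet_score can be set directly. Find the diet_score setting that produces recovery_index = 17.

Substituting into the clearance equation gives clearance = 4*diet_score - 2.
So recovery_index = -8*diet_score + 9.
Solve -8*diet_score + 9 = 17: diet_score = (17 - 9) / -8 = -1.

diet_score = -1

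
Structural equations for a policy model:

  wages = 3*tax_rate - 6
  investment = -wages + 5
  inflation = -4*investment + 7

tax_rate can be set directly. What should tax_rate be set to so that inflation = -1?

Substituting into the investment equation gives investment = -3*tax_rate + 11.
inflation becomes 12*tax_rate - 37.
Solve 12*tax_rate - 37 = -1: tax_rate = (-1 + 37) / 12 = 3.

tax_rate = 3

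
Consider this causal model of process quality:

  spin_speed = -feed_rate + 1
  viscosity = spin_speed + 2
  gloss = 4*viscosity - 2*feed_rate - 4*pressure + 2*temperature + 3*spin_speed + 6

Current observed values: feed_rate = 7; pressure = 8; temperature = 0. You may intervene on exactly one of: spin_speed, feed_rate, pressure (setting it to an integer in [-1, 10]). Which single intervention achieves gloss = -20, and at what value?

Intervening on spin_speed: gloss = 7*spin_speed - 32. Reaching -20 requires spin_speed = 12/7, not an integer.
Intervening on feed_rate: with other inputs at their observed values, gloss = -9*feed_rate - 11. Solving for -20 gives feed_rate = 1, within [-1, 10].
Intervening on pressure: gloss = -4*pressure - 42. Reaching -20 requires pressure = -11/2, not an integer.

set feed_rate = 1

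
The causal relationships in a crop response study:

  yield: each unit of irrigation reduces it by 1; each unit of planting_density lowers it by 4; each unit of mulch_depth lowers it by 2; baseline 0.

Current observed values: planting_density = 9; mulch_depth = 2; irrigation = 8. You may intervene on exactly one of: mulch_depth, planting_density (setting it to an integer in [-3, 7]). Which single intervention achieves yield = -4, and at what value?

Intervening on mulch_depth: yield = -2*mulch_depth - 44. Reaching -4 requires mulch_depth = -20, outside [-3, 7].
Intervening on planting_density: with other inputs at their observed values, yield = -4*planting_density - 12. Solving for -4 gives planting_density = -2, within [-3, 7].

set planting_density = -2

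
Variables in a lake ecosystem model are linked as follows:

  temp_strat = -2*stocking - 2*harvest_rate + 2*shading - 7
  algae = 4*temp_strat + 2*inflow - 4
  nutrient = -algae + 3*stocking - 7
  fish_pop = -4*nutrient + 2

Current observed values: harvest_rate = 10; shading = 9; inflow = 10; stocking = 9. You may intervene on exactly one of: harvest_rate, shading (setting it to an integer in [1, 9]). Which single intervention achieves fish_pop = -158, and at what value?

Intervening on harvest_rate: with other inputs at their observed values, fish_pop = -32*harvest_rate - 126. Solving for -158 gives harvest_rate = 1, within [1, 9].
Intervening on shading: fish_pop = 32*shading - 734. Reaching -158 requires shading = 18, outside [1, 9].

set harvest_rate = 1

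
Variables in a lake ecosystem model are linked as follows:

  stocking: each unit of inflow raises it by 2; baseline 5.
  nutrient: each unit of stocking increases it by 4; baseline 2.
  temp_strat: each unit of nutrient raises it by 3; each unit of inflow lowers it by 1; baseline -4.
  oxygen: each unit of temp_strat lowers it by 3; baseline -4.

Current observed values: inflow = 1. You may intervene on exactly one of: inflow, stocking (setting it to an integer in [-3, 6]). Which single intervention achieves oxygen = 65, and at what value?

Intervening on inflow: oxygen = -69*inflow - 190. Reaching 65 requires inflow = -85/23, not an integer.
Intervening on stocking: with other inputs at their observed values, oxygen = -36*stocking - 7. Solving for 65 gives stocking = -2, within [-3, 6].

set stocking = -2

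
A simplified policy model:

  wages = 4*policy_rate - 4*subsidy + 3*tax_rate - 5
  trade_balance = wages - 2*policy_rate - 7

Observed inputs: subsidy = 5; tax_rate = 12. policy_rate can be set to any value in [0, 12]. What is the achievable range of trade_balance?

4 to 28

Substituting into the wages equation gives wages = 4*policy_rate + 11.
Substituting into the trade_balance equation gives trade_balance = 2*policy_rate + 4.
Linear in policy_rate, so extremes are at the endpoints: policy_rate = 0 gives trade_balance = 4; policy_rate = 12 gives trade_balance = 28.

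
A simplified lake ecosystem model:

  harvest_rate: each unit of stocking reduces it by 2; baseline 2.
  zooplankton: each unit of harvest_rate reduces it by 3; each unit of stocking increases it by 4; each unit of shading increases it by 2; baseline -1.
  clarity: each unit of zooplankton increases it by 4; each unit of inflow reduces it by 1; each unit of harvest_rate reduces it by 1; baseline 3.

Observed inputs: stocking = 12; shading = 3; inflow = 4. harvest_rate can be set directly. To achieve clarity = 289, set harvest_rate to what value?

Intervening on harvest_rate fixes its value directly, overriding its dependence on stocking.
Substituting into the zooplankton equation gives zooplankton = -3*harvest_rate + 53.
This gives clarity = -13*harvest_rate + 211.
Solve -13*harvest_rate + 211 = 289: harvest_rate = (289 - 211) / -13 = -6.

harvest_rate = -6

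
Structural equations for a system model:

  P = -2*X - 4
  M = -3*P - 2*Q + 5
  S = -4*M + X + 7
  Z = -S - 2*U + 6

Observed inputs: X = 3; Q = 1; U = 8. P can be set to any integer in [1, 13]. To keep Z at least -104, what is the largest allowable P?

Intervening on P fixes its value directly, overriding its dependence on X.
Substituting into the M equation gives M = -3*P + 3.
Substituting into the S equation gives S = 12*P - 2.
Z becomes -12*P - 8.
Require -12*P - 8 ≥ -104, so P ≤ 8.
The largest integer in [1, 13] satisfying this is 8.

P = 8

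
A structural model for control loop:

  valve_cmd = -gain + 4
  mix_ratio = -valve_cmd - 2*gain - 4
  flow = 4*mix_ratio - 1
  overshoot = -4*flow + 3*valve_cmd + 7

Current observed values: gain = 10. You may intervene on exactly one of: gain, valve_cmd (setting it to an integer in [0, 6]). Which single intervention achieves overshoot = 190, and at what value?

set gain = 3

Intervening on gain: with other inputs at their observed values, overshoot = 13*gain + 151. Solving for 190 gives gain = 3, within [0, 6].
Intervening on valve_cmd: overshoot = 19*valve_cmd + 395. Reaching 190 requires valve_cmd = -205/19, not an integer.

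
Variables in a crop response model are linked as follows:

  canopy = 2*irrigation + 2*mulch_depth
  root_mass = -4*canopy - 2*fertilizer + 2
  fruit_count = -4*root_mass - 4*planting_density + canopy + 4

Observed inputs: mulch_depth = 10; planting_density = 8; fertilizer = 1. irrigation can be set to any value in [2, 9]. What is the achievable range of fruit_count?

Substituting into the canopy equation gives canopy = 2*irrigation + 20.
Substituting into the root_mass equation gives root_mass = -8*irrigation - 80.
Substituting into the fruit_count equation gives fruit_count = 34*irrigation + 312.
Linear in irrigation, so extremes are at the endpoints: irrigation = 2 gives fruit_count = 380; irrigation = 9 gives fruit_count = 618.

380 to 618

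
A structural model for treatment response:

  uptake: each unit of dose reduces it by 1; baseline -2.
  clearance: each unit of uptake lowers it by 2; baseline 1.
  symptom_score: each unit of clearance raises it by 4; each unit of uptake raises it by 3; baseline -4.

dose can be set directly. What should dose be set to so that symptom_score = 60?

Substituting into the clearance equation gives clearance = 2*dose + 5.
This gives symptom_score = 5*dose + 10.
Solve 5*dose + 10 = 60: dose = (60 - 10) / 5 = 10.

dose = 10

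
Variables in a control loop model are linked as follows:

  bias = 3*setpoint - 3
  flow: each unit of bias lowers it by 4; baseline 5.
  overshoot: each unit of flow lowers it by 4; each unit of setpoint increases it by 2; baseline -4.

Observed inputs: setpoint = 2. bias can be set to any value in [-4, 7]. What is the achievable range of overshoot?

Intervening on bias fixes its value directly, overriding its dependence on setpoint.
Substituting into the overshoot equation gives overshoot = 16*bias - 20.
Linear in bias, so extremes are at the endpoints: bias = -4 gives overshoot = -84; bias = 7 gives overshoot = 92.

-84 to 92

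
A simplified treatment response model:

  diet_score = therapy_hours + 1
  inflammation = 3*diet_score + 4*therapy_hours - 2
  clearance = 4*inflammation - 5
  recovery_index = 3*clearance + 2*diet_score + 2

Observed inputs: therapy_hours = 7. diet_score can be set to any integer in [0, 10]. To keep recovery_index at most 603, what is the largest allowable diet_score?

diet_score = 8

Intervening on diet_score fixes its value directly, overriding its dependence on therapy_hours.
Substituting into the inflammation equation gives inflammation = 3*diet_score + 26.
Substituting into the clearance equation gives clearance = 12*diet_score + 99.
Substituting into the recovery_index equation gives recovery_index = 38*diet_score + 299.
Require 38*diet_score + 299 ≤ 603, so diet_score ≤ 8.
The largest integer in [0, 10] satisfying this is 8.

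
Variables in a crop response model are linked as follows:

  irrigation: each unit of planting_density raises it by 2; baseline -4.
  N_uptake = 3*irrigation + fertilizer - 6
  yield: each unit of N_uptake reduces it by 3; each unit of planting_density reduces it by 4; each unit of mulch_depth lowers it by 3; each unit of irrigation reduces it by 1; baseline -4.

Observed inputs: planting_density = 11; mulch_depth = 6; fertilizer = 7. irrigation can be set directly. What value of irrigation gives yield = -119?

Intervening on irrigation fixes its value directly, overriding its dependence on planting_density.
Substituting into the N_uptake equation gives N_uptake = 3*irrigation + 1.
So yield = -10*irrigation - 69.
Solve -10*irrigation - 69 = -119: irrigation = (-119 + 69) / -10 = 5.

irrigation = 5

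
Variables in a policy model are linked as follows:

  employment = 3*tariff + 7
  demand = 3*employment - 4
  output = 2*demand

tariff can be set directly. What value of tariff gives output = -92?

Substituting into the demand equation gives demand = 9*tariff + 17.
Substituting into the output equation gives output = 18*tariff + 34.
Solve 18*tariff + 34 = -92: tariff = (-92 - 34) / 18 = -7.

tariff = -7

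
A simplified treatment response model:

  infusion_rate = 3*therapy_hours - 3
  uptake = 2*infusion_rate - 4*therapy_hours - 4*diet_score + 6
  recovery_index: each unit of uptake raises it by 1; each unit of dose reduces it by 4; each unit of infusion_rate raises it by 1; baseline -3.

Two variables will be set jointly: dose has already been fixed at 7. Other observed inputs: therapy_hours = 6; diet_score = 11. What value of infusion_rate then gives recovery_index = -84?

With dose held at 7:
Intervening on infusion_rate fixes its value directly, overriding its dependence on therapy_hours.
Substituting into the uptake equation gives uptake = 2*infusion_rate - 62.
This gives recovery_index = 3*infusion_rate - 93.
Solve 3*infusion_rate - 93 = -84: infusion_rate = (-84 + 93) / 3 = 3.

infusion_rate = 3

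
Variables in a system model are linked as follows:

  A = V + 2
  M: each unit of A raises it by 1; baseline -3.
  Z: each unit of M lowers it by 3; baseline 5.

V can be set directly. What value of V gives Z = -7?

V = 5

Substituting into the M equation gives M = V - 1.
Substituting into the Z equation gives Z = -3*V + 8.
Solve -3*V + 8 = -7: V = (-7 - 8) / -3 = 5.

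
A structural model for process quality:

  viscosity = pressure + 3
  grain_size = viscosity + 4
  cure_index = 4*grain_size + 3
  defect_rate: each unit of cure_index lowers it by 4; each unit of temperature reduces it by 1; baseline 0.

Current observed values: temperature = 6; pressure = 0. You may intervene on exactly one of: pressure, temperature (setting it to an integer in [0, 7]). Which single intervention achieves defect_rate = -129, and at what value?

set temperature = 5

Intervening on pressure: defect_rate = -16*pressure - 130. Reaching -129 requires pressure = -1/16, not an integer.
Intervening on temperature: with other inputs at their observed values, defect_rate = -temperature - 124. Solving for -129 gives temperature = 5, within [0, 7].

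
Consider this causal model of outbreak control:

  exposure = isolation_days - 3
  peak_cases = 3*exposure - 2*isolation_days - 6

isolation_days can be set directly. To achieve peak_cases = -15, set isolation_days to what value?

isolation_days = 0

Substituting into the peak_cases equation gives peak_cases = isolation_days - 15.
Solve isolation_days - 15 = -15: isolation_days = (-15 + 15) / 1 = 0.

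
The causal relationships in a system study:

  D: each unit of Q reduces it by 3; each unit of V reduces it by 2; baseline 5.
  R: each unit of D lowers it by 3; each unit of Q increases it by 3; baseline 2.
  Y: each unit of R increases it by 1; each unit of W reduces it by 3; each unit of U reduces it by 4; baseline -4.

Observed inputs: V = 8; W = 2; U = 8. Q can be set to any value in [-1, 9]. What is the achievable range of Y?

Substituting into the D equation gives D = -3*Q - 11.
Substituting into the R equation gives R = 12*Q + 35.
Y becomes 12*Q - 7.
Linear in Q, so extremes are at the endpoints: Q = -1 gives Y = -19; Q = 9 gives Y = 101.

-19 to 101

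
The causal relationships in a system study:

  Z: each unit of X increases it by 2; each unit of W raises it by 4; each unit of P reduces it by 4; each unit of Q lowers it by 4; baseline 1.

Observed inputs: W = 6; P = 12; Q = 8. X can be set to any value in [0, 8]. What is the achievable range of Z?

-55 to -39

Substituting into the Z equation gives Z = 2*X - 55.
Linear in X, so extremes are at the endpoints: X = 0 gives Z = -55; X = 8 gives Z = -39.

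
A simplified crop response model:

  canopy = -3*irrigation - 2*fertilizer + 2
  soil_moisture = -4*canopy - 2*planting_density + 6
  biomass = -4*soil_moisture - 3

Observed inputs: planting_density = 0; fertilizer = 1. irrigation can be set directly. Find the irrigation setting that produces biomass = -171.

irrigation = 3

Substituting into the canopy equation gives canopy = -3*irrigation.
So soil_moisture = 12*irrigation + 6.
So biomass = -48*irrigation - 27.
Solve -48*irrigation - 27 = -171: irrigation = (-171 + 27) / -48 = 3.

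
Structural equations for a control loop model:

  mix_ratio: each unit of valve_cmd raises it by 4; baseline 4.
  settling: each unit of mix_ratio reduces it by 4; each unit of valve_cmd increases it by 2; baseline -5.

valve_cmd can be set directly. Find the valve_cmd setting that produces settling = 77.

Substituting into the settling equation gives settling = -14*valve_cmd - 21.
Solve -14*valve_cmd - 21 = 77: valve_cmd = (77 + 21) / -14 = -7.

valve_cmd = -7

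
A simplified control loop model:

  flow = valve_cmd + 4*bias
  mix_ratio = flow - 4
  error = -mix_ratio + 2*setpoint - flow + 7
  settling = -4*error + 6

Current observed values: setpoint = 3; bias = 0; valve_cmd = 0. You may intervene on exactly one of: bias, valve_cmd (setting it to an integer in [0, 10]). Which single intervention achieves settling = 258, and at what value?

Intervening on bias: with other inputs at their observed values, settling = 32*bias - 62. Solving for 258 gives bias = 10, within [0, 10].
Intervening on valve_cmd: settling = 8*valve_cmd - 62. Reaching 258 requires valve_cmd = 40, outside [0, 10].

set bias = 10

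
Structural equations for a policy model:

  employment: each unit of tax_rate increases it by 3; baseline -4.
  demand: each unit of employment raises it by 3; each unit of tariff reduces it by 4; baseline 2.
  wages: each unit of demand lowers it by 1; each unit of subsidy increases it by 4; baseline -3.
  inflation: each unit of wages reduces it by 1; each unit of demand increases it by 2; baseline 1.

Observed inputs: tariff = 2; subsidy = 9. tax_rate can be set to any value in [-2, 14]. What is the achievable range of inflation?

Substituting into the demand equation gives demand = 9*tax_rate - 18.
Substituting into the wages equation gives wages = -9*tax_rate + 51.
This gives inflation = 27*tax_rate - 86.
Linear in tax_rate, so extremes are at the endpoints: tax_rate = -2 gives inflation = -140; tax_rate = 14 gives inflation = 292.

-140 to 292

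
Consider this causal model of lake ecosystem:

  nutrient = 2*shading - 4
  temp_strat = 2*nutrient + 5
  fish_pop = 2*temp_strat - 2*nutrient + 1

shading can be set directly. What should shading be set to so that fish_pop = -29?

Substituting into the temp_strat equation gives temp_strat = 4*shading - 3.
Substituting into the fish_pop equation gives fish_pop = 4*shading + 3.
Solve 4*shading + 3 = -29: shading = (-29 - 3) / 4 = -8.

shading = -8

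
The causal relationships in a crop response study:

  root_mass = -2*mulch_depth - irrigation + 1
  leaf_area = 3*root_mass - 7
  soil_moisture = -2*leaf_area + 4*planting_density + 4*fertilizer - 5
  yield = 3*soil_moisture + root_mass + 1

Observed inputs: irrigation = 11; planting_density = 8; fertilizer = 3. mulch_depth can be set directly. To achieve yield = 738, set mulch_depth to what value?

mulch_depth = 12

Substituting into the root_mass equation gives root_mass = -2*mulch_depth - 10.
Substituting into the leaf_area equation gives leaf_area = -6*mulch_depth - 37.
This gives soil_moisture = 12*mulch_depth + 113.
So yield = 34*mulch_depth + 330.
Solve 34*mulch_depth + 330 = 738: mulch_depth = (738 - 330) / 34 = 12.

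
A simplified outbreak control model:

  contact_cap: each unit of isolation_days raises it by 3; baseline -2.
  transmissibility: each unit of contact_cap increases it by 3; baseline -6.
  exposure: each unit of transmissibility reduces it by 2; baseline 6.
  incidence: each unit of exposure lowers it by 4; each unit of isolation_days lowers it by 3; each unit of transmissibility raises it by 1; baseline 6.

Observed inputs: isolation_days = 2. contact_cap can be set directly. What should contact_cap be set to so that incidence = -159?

contact_cap = -3

Intervening on contact_cap fixes its value directly, overriding its dependence on isolation_days.
Substituting into the exposure equation gives exposure = -6*contact_cap + 18.
Substituting into the incidence equation gives incidence = 27*contact_cap - 78.
Solve 27*contact_cap - 78 = -159: contact_cap = (-159 + 78) / 27 = -3.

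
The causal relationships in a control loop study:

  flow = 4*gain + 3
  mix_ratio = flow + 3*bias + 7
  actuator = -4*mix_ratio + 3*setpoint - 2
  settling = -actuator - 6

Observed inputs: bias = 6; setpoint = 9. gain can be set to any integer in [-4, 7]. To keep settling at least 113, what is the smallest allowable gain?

Substituting into the mix_ratio equation gives mix_ratio = 4*gain + 28.
Substituting into the actuator equation gives actuator = -16*gain - 87.
Substituting into the settling equation gives settling = 16*gain + 81.
Require 16*gain + 81 ≥ 113, so gain ≥ 2.
The smallest integer in [-4, 7] satisfying this is 2.

gain = 2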